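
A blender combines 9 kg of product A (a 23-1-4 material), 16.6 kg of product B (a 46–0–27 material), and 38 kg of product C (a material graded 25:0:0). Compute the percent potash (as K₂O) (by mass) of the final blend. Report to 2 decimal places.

7.61% K₂O

Total mass = 9 + 16.6 + 38 = 63.6 kg.
K₂O mass = 4%×9 + 27%×16.6 + 0%×38 = 4.842 kg.
% K₂O = 4.842 / 63.6 = 7.61321%.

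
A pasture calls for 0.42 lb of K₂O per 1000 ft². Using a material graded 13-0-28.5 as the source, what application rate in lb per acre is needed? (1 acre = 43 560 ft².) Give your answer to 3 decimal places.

Product per 1000 ft² = 0.42 / 28.5% = 1.47368 lb.
Convert to per acre: 1.47368 × 43.56 = 64.1937 lb.

64.194 lb of product per acre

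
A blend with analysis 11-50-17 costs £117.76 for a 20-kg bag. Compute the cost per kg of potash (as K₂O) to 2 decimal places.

K₂O in bag = 20 × 17% = 3.4 kg.
Cost per kg K₂O = £117.76 / 3.4 = £34.6353.

£34.64 per kg K₂O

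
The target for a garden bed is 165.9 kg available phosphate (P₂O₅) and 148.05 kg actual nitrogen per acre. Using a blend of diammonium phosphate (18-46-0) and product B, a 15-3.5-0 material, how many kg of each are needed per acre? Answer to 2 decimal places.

With a, b = kg per acre of diammonium phosphate and product B:
P₂O₅: 0.46·a + 0.035·b = 165.9
N: 0.18·a + 0.15·b = 148.05
Eliminate b: (row1) − 0.035/0.15·(row2) → 0.418·a = 131.355, so a = 314.246.
Then b = (148.05 − 0.18·314.246) / 0.15 = 609.904.

314.25 kg diammonium phosphate, 609.90 kg product B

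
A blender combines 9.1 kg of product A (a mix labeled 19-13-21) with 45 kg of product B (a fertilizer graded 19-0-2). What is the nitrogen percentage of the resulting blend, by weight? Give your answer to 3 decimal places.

19.000% N

Total mass = 9.1 + 45 = 54.1 kg.
N mass = 19%×9.1 + 19%×45 = 10.279 kg.
% N = 10.279 / 54.1 = 19%.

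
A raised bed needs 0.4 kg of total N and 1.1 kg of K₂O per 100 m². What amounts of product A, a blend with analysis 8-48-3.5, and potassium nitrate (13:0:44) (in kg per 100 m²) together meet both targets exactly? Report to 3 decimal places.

1.077 kg product A, 2.414 kg potassium nitrate

With a, b = kg per 100 m² of product A and potassium nitrate:
N: 0.08·a + 0.13·b = 0.4
K₂O: 0.035·a + 0.44·b = 1.1
Eliminate b: (row1) − 0.13/0.44·(row2) → 0.0696591·a = 0.075, so a = 1.07667.
Then b = (1.1 − 0.035·1.07667) / 0.44 = 2.41436.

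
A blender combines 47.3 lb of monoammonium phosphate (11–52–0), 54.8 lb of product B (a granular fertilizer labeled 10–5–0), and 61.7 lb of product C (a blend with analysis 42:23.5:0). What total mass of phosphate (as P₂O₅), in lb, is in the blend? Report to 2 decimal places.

P₂O₅ mass = 52%×47.3 + 5%×54.8 + 23.5%×61.7 = 41.8355 lb.

41.84 lb P₂O₅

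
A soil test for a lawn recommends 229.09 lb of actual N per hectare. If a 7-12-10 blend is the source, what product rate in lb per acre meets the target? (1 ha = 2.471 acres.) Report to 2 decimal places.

1324.45 lb of product per acre

Product per hectare = 229.09 / 7% = 3272.71 lb.
Convert to per acre: 3272.71 × 0.404694 = 1324.449 lb.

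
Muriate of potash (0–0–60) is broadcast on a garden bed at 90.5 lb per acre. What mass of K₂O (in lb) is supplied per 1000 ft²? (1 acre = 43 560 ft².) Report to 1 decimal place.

K₂O per acre = 90.5 × 60% = 54.3 lb.
Convert to per 1000 ft²: 54.3 × 0.0229568 = 1.24656 lb.

1.2 lb K₂O per thousand sq ft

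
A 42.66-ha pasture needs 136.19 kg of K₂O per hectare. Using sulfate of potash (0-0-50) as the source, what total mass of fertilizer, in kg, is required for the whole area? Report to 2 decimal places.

Product per hectare = 136.19 / 50% = 272.38 kg.
Total product = 272.38 × 42.66 = 11619.731 kg.

11619.73 kg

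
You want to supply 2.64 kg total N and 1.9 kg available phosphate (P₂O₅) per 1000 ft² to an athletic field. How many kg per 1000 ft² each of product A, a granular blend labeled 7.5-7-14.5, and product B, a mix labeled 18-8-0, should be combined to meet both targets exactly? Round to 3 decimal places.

19.818 kg product A, 6.409 kg product B

With a, b = kg per 1000 ft² of product A and product B:
N: 0.075·a + 0.18·b = 2.64
P₂O₅: 0.07·a + 0.08·b = 1.9
Solving simultaneously: a = 19.8182, b = 6.40909.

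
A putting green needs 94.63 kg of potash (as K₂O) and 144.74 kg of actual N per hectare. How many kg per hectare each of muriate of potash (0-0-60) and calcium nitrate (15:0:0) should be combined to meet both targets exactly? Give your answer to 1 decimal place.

Per-hectare balance (a = muriate of potash, b = calcium nitrate):
K₂O: 0.6·a + 0·b = 94.63
N: 0·a + 0.15·b = 144.74
Solving simultaneously: a = 157.717, b = 964.933.

157.7 kg muriate of potash, 964.9 kg calcium nitrate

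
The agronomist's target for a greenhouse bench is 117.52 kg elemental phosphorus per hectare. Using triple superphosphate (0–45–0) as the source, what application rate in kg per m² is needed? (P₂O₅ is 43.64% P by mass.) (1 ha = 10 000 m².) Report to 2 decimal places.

0.06 kg of product per sq m

As P₂O₅: 117.52 / 0.4364 = 269.294 kg per hectare.
Product per hectare = 269.294 / 45% = 598.432 kg.
Convert to per m²: 598.432 × 0.0001 = 0.0598432 kg.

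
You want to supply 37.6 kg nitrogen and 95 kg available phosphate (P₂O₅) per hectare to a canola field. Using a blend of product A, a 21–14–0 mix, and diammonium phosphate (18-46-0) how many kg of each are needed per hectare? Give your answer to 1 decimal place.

Per-hectare balance (a = product A, b = diammonium phosphate):
N: 0.21·a + 0.18·b = 37.6
P₂O₅: 0.14·a + 0.46·b = 95
Eliminate a: (row1) − 0.21/0.14·(row2) → -0.51·b = -104.9, so b = 205.686.
Back-substitute: a = (37.6 − 0.18·205.686) / 0.21 = 2.7451.

2.7 kg product A, 205.7 kg diammonium phosphate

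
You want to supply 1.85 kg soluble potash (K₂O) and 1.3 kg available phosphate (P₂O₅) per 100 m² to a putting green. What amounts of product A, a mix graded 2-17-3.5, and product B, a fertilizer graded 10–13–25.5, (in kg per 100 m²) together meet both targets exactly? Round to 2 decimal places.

2.35 kg product A, 6.93 kg product B

Per-100 m² balance (a = product A, b = product B):
K₂O: 0.035·a + 0.255·b = 1.85
P₂O₅: 0.17·a + 0.13·b = 1.3
Eliminate b: (row1) − 0.255/0.13·(row2) → -0.298462·a = -0.7, so a = 2.34536.
Then b = (1.3 − 0.17·2.34536) / 0.13 = 6.93299.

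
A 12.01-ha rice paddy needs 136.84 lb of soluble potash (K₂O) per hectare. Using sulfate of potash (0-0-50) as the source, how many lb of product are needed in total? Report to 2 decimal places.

Product per hectare = 136.84 / 50% = 273.68 lb.
Total product = 273.68 × 12.01 = 3286.897 lb.

3286.90 lb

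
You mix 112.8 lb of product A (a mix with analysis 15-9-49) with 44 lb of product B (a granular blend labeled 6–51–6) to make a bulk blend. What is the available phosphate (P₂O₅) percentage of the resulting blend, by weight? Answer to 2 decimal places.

20.79% P₂O₅

Total mass = 112.8 + 44 = 156.8 lb.
P₂O₅ mass = 9%×112.8 + 51%×44 = 32.592 lb.
% P₂O₅ = 32.592 / 156.8 = 20.7857%.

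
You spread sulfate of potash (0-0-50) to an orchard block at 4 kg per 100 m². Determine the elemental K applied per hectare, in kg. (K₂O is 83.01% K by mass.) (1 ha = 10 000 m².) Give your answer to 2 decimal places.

166.02 kg K per hectare

K₂O per 100 m² = 4 × 50% = 2 kg.
Elemental K = 2 × 0.8301 = 1.6602 kg per 100 m².
Convert to per hectare: 1.6602 × 100 = 166.02 kg.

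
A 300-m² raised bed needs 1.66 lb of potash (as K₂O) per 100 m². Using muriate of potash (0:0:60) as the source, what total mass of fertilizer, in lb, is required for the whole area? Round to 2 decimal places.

8.30 lb

Product per 100 m² = 1.66 / 60% = 2.76667 lb.
Total product = 2.76667 × 300 / 100 = 8.3 lb.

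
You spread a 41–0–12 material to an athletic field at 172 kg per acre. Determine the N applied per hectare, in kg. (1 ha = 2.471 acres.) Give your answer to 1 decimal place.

174.3 kg N per hectare

nitrogen per acre = 172 × 41% = 70.52 kg.
Convert to per hectare: 70.52 × 2.471 = 174.255 kg.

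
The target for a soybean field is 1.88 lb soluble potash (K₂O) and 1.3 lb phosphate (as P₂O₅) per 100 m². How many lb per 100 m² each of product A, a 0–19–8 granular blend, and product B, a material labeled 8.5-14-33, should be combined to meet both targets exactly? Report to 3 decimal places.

3.219 lb product A, 4.917 lb product B

Per-100 m² balance (a = product A, b = product B):
K₂O: 0.08·a + 0.33·b = 1.88
P₂O₅: 0.19·a + 0.14·b = 1.3
Eliminate a: (row1) − 0.08/0.19·(row2) → 0.271053·b = 1.33263, so b = 4.9165.
Back-substitute: a = (1.88 − 0.33·4.9165) / 0.08 = 3.21942.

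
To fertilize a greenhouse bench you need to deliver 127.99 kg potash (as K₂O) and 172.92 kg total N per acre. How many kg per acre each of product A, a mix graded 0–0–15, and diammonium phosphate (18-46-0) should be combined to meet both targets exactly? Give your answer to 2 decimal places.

853.27 kg product A, 960.67 kg diammonium phosphate

With a, b = kg per acre of product A and diammonium phosphate:
K₂O: 0.15·a + 0·b = 127.99
N: 0·a + 0.18·b = 172.92
Solving simultaneously: a = 853.267, b = 960.667.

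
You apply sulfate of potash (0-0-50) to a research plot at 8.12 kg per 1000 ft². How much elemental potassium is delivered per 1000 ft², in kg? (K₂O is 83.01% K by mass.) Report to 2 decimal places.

3.37 kg K per thousand sq ft

K₂O per 1000 ft² = 8.12 × 50% = 4.06 kg.
Elemental K = 4.06 × 0.8301 = 3.37021 kg per 1000 ft².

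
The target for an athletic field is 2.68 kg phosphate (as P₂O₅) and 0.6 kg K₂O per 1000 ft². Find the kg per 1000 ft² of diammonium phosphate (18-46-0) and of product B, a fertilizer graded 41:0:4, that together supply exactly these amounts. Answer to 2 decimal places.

5.83 kg diammonium phosphate, 15.00 kg product B

Let a = kg of diammonium phosphate, b = kg of product B (per 1000 ft²).
P₂O₅: 0.46·a + 0·b = 2.68
K₂O: 0·a + 0.04·b = 0.6
Solving simultaneously: a = 5.82609, b = 15.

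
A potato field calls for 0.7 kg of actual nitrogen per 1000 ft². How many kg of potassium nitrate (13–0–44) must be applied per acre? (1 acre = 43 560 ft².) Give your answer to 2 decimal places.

234.55 kg of product per acre

Product per 1000 ft² = 0.7 / 13% = 5.38462 kg.
Convert to per acre: 5.38462 × 43.56 = 234.554 kg.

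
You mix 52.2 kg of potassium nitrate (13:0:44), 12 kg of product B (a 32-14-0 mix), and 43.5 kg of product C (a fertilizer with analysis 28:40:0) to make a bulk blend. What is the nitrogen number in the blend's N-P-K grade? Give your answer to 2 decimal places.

21.18% N

Total mass = 52.2 + 12 + 43.5 = 107.7 kg.
N mass = 13%×52.2 + 32%×12 + 28%×43.5 = 22.806 kg.
% N = 22.806 / 107.7 = 21.1755%.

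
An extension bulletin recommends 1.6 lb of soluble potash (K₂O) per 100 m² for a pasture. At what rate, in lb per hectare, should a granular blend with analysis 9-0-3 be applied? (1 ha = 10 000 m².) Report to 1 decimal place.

5333.3 lb of product per hectare

Product per 100 m² = 1.6 / 3% = 53.3333 lb.
Convert to per hectare: 53.3333 × 100 = 5333.33 lb.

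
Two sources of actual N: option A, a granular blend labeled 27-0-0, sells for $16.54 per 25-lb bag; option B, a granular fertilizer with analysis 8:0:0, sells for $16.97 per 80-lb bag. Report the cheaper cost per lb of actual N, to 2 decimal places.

option A: N per bag = 25 × 27% = 6.75 lb; cost = 16.54 / 6.75 = $2.4504/lb N.
option B: N per bag = 80 × 8% = 6.4 lb; cost = 16.97 / 6.4 = $2.6516/lb N.
option A is cheaper.

$2.45 per lb N (option A)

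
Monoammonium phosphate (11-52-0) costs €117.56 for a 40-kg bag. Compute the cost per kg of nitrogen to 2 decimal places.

€26.72 per kg N

N in bag = 40 × 11% = 4.4 kg.
Cost per kg N = €117.56 / 4.4 = €26.7182.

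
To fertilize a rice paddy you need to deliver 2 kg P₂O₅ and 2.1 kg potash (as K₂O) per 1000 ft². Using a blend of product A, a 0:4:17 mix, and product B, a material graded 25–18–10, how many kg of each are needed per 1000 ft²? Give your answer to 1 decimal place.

Per-1000 ft² balance (a = product A, b = product B):
P₂O₅: 0.04·a + 0.18·b = 2
K₂O: 0.17·a + 0.1·b = 2.1
Eliminate a: (row1) − 0.04/0.17·(row2) → 0.156471·b = 1.50588, so b = 9.62406.
Back-substitute: a = (2 − 0.18·9.62406) / 0.04 = 6.69173.

6.7 kg product A, 9.6 kg product B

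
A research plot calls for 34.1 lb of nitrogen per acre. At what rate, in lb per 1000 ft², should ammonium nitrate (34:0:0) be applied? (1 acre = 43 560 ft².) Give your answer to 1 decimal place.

2.3 lb of product per thousand sq ft

Product per acre = 34.1 / 34% = 100.294 lb.
Convert to per 1000 ft²: 100.294 × 0.0229568 = 2.30244 lb.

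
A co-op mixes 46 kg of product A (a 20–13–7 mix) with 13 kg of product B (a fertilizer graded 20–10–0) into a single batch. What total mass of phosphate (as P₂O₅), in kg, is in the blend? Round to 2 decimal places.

P₂O₅ mass = 13%×46 + 10%×13 = 7.28 kg.

7.28 kg P₂O₅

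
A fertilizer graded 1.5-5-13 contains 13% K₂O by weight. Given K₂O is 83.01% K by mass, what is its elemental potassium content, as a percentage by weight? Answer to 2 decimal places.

%K = 13 × 0.8301 = 10.7913%.

10.79% K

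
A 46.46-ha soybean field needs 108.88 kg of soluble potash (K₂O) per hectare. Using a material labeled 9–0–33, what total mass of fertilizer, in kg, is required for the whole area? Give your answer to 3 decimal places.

Product per hectare = 108.88 / 33% = 329.939 kg.
Total product = 329.939 × 46.46 = 15328.9842 kg.

15328.984 kg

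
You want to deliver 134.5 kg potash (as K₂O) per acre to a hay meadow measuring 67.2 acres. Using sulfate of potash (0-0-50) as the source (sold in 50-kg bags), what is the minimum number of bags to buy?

Product per acre = 134.5 / 50% = 269 kg.
Total product = 269 × 67.2 = 18076.8 kg.
Bags = ⌈18076.8 / 50⌉ = 362.

362 bags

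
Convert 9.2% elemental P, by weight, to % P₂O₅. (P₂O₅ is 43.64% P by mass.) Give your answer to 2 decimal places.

%P₂O₅ = 9.2 / 0.4364 = 21.0816%.

21.08% P₂O₅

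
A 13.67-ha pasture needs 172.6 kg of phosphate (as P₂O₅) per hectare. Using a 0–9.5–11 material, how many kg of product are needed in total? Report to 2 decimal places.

24836.23 kg

Product per hectare = 172.6 / 9.5% = 1816.84 kg.
Total product = 1816.84 × 13.67 = 24836.232 kg.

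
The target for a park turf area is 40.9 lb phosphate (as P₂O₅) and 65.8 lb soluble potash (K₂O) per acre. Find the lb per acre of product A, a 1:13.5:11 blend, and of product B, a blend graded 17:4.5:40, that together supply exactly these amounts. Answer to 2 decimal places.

273.17 lb product A, 89.38 lb product B

With a, b = lb per acre of product A and product B:
P₂O₅: 0.135·a + 0.045·b = 40.9
K₂O: 0.11·a + 0.4·b = 65.8
Eliminate a: (row1) − 0.135/0.11·(row2) → -0.445909·b = -39.8545, so b = 89.3782.
Back-substitute: a = (40.9 − 0.045·89.3782) / 0.135 = 273.1702.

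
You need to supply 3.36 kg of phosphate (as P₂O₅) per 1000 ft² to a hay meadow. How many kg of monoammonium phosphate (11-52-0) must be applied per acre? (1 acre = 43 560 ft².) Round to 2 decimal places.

Product per 1000 ft² = 3.36 / 52% = 6.46154 kg.
Convert to per acre: 6.46154 × 43.56 = 281.4646 kg.

281.46 kg of product per acre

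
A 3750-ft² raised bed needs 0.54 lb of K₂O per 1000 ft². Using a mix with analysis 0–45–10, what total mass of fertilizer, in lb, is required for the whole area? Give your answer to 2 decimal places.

Product per 1000 ft² = 0.54 / 10% = 5.4 lb.
Total product = 5.4 × 3750 / 1000 = 20.25 lb.

20.25 lb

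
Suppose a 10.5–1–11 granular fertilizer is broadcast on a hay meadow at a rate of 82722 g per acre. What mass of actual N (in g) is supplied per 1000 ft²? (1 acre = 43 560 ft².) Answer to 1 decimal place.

nitrogen per acre = 82722 × 10.5% = 8685.81 g.
Convert to per 1000 ft²: 8685.81 × 0.0229568 = 199.399 g.

199.4 g N per thousand sq ft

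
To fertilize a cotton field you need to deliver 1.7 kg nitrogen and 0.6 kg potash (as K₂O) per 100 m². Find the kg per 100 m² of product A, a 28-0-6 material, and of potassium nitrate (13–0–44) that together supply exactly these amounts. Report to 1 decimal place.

5.8 kg product A, 0.6 kg potassium nitrate

Per-100 m² balance (a = product A, b = potassium nitrate):
N: 0.28·a + 0.13·b = 1.7
K₂O: 0.06·a + 0.44·b = 0.6
From row1: a = (1.7 − 0.13·b) / 0.28.
Into row2: 0.06·(1.7 − 0.13·b)/0.28 + 0.44·b = 0.6 → b = 0.571924, a = 5.80589.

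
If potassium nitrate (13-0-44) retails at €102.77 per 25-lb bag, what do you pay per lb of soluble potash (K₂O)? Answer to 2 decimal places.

€9.34 per lb K₂O

K₂O in bag = 25 × 44% = 11 lb.
Cost per lb K₂O = €102.77 / 11 = €9.3427.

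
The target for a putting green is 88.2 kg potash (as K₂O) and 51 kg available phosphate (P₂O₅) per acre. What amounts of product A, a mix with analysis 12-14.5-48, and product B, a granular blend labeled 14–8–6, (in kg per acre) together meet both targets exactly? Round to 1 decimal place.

134.5 kg product A, 393.6 kg product B

Per-acre balance (a = product A, b = product B):
K₂O: 0.48·a + 0.06·b = 88.2
P₂O₅: 0.145·a + 0.08·b = 51
Eliminate a: (row1) − 0.48/0.145·(row2) → -0.204828·b = -80.6276, so b = 393.636.
Back-substitute: a = (88.2 − 0.06·393.636) / 0.48 = 134.545.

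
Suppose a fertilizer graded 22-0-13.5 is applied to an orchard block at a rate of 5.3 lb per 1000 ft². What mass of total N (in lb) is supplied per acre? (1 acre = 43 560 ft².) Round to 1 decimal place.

50.8 lb N per acre

nitrogen per 1000 ft² = 5.3 × 22% = 1.166 lb.
Convert to per acre: 1.166 × 43.56 = 50.791 lb.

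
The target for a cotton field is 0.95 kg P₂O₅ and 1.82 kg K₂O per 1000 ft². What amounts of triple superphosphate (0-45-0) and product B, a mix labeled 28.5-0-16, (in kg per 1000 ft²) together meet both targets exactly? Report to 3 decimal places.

2.111 kg triple superphosphate, 11.375 kg product B

Per-1000 ft² balance (a = triple superphosphate, b = product B):
P₂O₅: 0.45·a + 0·b = 0.95
K₂O: 0·a + 0.16·b = 1.82
Solving simultaneously: a = 2.11111, b = 11.375.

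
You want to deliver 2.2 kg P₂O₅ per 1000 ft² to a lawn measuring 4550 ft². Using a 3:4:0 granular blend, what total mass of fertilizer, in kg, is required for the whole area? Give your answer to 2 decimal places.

250.25 kg

Product per 1000 ft² = 2.2 / 4% = 55 kg.
Total product = 55 × 4550 / 1000 = 250.25 kg.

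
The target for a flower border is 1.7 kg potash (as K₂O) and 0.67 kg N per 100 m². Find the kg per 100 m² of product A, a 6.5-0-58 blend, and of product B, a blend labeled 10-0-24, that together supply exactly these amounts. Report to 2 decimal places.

0.22 kg product A, 6.56 kg product B

Let a = kg of product A, b = kg of product B (per 100 m²).
K₂O: 0.58·a + 0.24·b = 1.7
N: 0.065·a + 0.1·b = 0.67
Eliminate b: (row1) − 0.24/0.1·(row2) → 0.424·a = 0.092, so a = 0.216981.
Then b = (0.67 − 0.065·0.216981) / 0.1 = 6.55896.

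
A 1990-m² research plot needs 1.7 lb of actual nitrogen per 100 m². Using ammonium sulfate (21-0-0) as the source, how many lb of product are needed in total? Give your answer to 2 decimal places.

161.10 lb

Product per 100 m² = 1.7 / 21% = 8.09524 lb.
Total product = 8.09524 × 1990 / 100 = 161.095 lb.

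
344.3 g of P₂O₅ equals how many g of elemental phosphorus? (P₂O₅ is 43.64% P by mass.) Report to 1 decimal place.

150.3 g P

P = 344.3 × 0.4364 = 150.253 g.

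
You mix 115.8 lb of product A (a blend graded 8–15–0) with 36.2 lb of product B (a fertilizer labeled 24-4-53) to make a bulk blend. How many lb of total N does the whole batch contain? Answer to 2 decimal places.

N mass = 8%×115.8 + 24%×36.2 = 17.952 lb.

17.95 lb N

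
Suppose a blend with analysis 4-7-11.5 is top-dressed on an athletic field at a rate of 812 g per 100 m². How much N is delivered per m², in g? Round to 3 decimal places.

0.325 g N per sq m

nitrogen per 100 m² = 812 × 4% = 32.48 g.
Convert to per m²: 32.48 × 0.01 = 0.3248 g.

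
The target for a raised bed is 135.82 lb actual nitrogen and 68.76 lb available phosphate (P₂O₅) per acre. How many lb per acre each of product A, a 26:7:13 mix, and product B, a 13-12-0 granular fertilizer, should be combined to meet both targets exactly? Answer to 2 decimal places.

333.01 lb product A, 378.74 lb product B

Per-acre balance (a = product A, b = product B):
N: 0.26·a + 0.13·b = 135.82
P₂O₅: 0.07·a + 0.12·b = 68.76
Solving simultaneously: a = 333.014, b = 378.742.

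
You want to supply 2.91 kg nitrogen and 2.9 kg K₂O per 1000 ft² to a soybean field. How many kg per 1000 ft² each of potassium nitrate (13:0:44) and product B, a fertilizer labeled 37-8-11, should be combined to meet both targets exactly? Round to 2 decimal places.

Per-1000 ft² balance (a = potassium nitrate, b = product B):
N: 0.13·a + 0.37·b = 2.91
K₂O: 0.44·a + 0.11·b = 2.9
Eliminate b: (row1) − 0.37/0.11·(row2) → -1.35·a = -6.84455, so a = 5.07003.
Then b = (2.9 − 0.44·5.07003) / 0.11 = 6.0835.

5.07 kg potassium nitrate, 6.08 kg product B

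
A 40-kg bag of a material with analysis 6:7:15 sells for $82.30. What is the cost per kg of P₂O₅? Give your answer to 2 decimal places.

$29.39 per kg P₂O₅

P₂O₅ in bag = 40 × 7% = 2.8 kg.
Cost per kg P₂O₅ = $82.30 / 2.8 = $29.3929.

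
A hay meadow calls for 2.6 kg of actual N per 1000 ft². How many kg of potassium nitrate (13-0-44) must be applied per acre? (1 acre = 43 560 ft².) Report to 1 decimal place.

Product per 1000 ft² = 2.6 / 13% = 20 kg.
Convert to per acre: 20 × 43.56 = 871.2 kg.

871.2 kg of product per acre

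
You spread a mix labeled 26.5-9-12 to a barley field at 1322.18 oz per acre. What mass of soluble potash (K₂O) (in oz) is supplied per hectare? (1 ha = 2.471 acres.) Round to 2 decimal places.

392.05 oz K₂O per hectare

K₂O per acre = 1322.18 × 12% = 158.662 oz.
Convert to per hectare: 158.662 × 2.471 = 392.053 oz.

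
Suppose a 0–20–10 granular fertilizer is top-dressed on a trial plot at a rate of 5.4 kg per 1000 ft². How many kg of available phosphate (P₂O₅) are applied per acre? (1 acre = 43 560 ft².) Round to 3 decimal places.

P₂O₅ per 1000 ft² = 5.4 × 20% = 1.08 kg.
Convert to per acre: 1.08 × 43.56 = 47.0448 kg.

47.045 kg P₂O₅ per acre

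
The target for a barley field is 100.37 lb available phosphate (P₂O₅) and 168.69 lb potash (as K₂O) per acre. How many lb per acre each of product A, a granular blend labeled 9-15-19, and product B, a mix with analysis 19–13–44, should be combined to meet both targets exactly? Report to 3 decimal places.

538.332 lb product A, 150.925 lb product B

Let a = lb of product A, b = lb of product B (per acre).
P₂O₅: 0.15·a + 0.13·b = 100.37
K₂O: 0.19·a + 0.44·b = 168.69
Eliminate b: (row1) − 0.13/0.44·(row2) → 0.0938636·a = 50.5298, so a = 538.3317.
Then b = (168.69 − 0.19·538.3317) / 0.44 = 150.9249.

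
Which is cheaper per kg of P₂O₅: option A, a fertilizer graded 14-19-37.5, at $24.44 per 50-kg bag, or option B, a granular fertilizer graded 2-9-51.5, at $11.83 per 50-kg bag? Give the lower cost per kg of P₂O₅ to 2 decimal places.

$2.57 per kg P₂O₅ (option A)

option A: P₂O₅ per bag = 50 × 19% = 9.5 kg; cost = 24.44 / 9.5 = $2.5726/kg P₂O₅.
option B: P₂O₅ per bag = 50 × 9% = 4.5 kg; cost = 11.83 / 4.5 = $2.6289/kg P₂O₅.
option A is cheaper.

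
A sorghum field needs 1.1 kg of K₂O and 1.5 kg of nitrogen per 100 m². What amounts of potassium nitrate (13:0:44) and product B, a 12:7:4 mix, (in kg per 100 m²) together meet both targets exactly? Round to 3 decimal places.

Per-100 m² balance (a = potassium nitrate, b = product B):
K₂O: 0.44·a + 0.04·b = 1.1
N: 0.13·a + 0.12·b = 1.5
From row1: a = (1.1 − 0.04·b) / 0.44.
Into row2: 0.13·(1.1 − 0.04·b)/0.44 + 0.12·b = 1.5 → b = 10.8613, a = 1.51261.

1.513 kg potassium nitrate, 10.861 kg product B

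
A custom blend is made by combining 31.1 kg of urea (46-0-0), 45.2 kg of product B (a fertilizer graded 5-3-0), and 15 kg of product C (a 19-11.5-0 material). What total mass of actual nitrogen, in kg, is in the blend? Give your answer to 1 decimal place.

N mass = 46%×31.1 + 5%×45.2 + 19%×15 = 19.416 kg.

19.4 kg N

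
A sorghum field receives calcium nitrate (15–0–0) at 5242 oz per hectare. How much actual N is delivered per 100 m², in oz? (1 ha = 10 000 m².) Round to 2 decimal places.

7.86 oz N per hundred sq m

nitrogen per hectare = 5242 × 15% = 786.3 oz.
Convert to per 100 m²: 786.3 × 0.01 = 7.863 oz.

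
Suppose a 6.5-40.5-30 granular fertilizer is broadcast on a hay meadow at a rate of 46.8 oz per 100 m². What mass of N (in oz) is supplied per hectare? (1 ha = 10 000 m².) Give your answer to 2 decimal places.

304.20 oz N per hectare

nitrogen per 100 m² = 46.8 × 6.5% = 3.042 oz.
Convert to per hectare: 3.042 × 100 = 304.2 oz.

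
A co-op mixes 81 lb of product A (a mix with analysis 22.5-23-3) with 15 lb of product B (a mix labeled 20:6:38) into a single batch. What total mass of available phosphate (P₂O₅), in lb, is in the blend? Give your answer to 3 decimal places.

19.530 lb P₂O₅

P₂O₅ mass = 23%×81 + 6%×15 = 19.53 lb.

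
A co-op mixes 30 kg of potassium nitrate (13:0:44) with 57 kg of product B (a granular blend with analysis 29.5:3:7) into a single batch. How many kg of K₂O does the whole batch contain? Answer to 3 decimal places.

17.190 kg K₂O

K₂O mass = 44%×30 + 7%×57 = 17.19 kg.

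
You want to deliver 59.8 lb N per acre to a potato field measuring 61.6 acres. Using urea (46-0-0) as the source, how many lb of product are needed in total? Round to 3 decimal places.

Product per acre = 59.8 / 46% = 130 lb.
Total product = 130 × 61.6 = 8008 lb.

8008.000 lb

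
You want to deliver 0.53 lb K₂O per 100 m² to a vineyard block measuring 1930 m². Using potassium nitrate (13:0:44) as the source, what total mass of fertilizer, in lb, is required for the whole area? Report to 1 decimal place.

Product per 100 m² = 0.53 / 44% = 1.20455 lb.
Total product = 1.20455 × 1930 / 100 = 23.2477 lb.

23.2 lb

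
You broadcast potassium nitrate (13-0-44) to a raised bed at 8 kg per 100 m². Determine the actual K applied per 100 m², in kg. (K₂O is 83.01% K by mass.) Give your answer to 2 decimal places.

K₂O per 100 m² = 8 × 44% = 3.52 kg.
Elemental K = 3.52 × 0.8301 = 2.92195 kg per 100 m².

2.92 kg K per hundred sq m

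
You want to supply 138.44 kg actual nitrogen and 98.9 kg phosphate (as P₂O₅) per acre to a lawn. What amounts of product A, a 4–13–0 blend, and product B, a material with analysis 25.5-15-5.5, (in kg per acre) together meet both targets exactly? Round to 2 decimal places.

With a, b = kg per acre of product A and product B:
N: 0.04·a + 0.255·b = 138.44
P₂O₅: 0.13·a + 0.15·b = 98.9
Eliminate b: (row1) − 0.255/0.15·(row2) → -0.181·a = -29.69, so a = 164.033.
Then b = (98.9 − 0.13·164.033) / 0.15 = 517.171.

164.03 kg product A, 517.17 kg product B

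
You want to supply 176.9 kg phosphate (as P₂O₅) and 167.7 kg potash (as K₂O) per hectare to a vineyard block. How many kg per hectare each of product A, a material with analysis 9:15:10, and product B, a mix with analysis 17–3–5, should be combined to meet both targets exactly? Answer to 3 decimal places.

With a, b = kg per hectare of product A and product B:
P₂O₅: 0.15·a + 0.03·b = 176.9
K₂O: 0.1·a + 0.05·b = 167.7
Solving simultaneously: a = 847.5556, b = 1658.8889.

847.556 kg product A, 1658.889 kg product B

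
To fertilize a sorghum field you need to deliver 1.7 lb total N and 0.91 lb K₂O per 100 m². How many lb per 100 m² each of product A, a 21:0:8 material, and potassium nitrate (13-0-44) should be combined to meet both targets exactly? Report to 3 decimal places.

7.679 lb product A, 0.672 lb potassium nitrate

Per-100 m² balance (a = product A, b = potassium nitrate):
N: 0.21·a + 0.13·b = 1.7
K₂O: 0.08·a + 0.44·b = 0.91
Eliminate a: (row1) − 0.21/0.08·(row2) → -1.025·b = -0.68875, so b = 0.671951.
Back-substitute: a = (1.7 − 0.13·0.671951) / 0.21 = 7.67927.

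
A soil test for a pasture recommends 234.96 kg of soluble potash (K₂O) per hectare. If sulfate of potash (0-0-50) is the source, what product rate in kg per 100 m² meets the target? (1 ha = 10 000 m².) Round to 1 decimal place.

4.7 kg of product per hundred sq m

Product per hectare = 234.96 / 50% = 469.92 kg.
Convert to per 100 m²: 469.92 × 0.01 = 4.6992 kg.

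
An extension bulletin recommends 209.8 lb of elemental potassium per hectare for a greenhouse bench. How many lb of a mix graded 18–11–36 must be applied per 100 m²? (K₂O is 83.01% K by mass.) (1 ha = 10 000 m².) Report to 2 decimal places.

7.02 lb of product per hundred sq m

As K₂O: 209.8 / 0.8301 = 252.741 lb per hectare.
Product per hectare = 252.741 / 36% = 702.057 lb.
Convert to per 100 m²: 702.057 × 0.01 = 7.02057 lb.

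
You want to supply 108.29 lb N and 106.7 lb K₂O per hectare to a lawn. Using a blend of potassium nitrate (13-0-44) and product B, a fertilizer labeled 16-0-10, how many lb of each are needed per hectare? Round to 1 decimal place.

108.8 lb potassium nitrate, 588.4 lb product B

Let a = lb of potassium nitrate, b = lb of product B (per hectare).
N: 0.13·a + 0.16·b = 108.29
K₂O: 0.44·a + 0.1·b = 106.7
From row1: a = (108.29 − 0.16·b) / 0.13.
Into row2: 0.44·(108.29 − 0.16·b)/0.13 + 0.1·b = 106.7 → b = 588.443, a = 108.763.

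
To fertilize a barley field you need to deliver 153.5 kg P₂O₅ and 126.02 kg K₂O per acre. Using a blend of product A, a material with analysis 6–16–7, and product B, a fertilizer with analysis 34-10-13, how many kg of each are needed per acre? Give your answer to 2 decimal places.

Per-acre balance (a = product A, b = product B):
P₂O₅: 0.16·a + 0.1·b = 153.5
K₂O: 0.07·a + 0.13·b = 126.02
From row1: a = (153.5 − 0.1·b) / 0.16.
Into row2: 0.07·(153.5 − 0.1·b)/0.16 + 0.13·b = 126.02 → b = 682.478, a = 532.826.

532.83 kg product A, 682.48 kg product B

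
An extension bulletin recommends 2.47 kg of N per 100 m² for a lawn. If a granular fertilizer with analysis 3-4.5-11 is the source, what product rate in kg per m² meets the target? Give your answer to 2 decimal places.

Product per 100 m² = 2.47 / 3% = 82.3333 kg.
Convert to per m²: 82.3333 × 0.01 = 0.823333 kg.

0.82 kg of product per sq m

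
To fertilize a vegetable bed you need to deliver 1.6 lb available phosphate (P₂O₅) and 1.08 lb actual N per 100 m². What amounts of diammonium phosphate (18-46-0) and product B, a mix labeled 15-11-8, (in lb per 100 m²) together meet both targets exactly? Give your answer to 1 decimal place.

2.5 lb diammonium phosphate, 4.2 lb product B

Per-100 m² balance (a = diammonium phosphate, b = product B):
P₂O₅: 0.46·a + 0.11·b = 1.6
N: 0.18·a + 0.15·b = 1.08
From row1: a = (1.6 − 0.11·b) / 0.46.
Into row2: 0.18·(1.6 − 0.11·b)/0.46 + 0.15·b = 1.08 → b = 4.2439, a = 2.46341.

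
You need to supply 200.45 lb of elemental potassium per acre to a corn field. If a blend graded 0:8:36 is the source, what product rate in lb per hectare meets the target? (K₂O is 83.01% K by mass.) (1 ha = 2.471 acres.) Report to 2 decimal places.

As K₂O: 200.45 / 0.8301 = 241.477 lb per acre.
Product per acre = 241.477 / 36% = 670.769 lb.
Convert to per hectare: 670.769 × 2.471 = 1657.471 lb.

1657.47 lb of product per hectare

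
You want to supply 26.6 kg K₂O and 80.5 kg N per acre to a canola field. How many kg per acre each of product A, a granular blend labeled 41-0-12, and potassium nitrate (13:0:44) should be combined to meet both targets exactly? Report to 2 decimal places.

With a, b = kg per acre of product A and potassium nitrate:
K₂O: 0.12·a + 0.44·b = 26.6
N: 0.41·a + 0.13·b = 80.5
Solving simultaneously: a = 193.944, b = 7.56068.

193.94 kg product A, 7.56 kg potassium nitrate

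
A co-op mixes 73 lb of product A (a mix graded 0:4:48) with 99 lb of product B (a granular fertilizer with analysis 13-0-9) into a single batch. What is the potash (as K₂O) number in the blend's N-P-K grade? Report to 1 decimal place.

Total mass = 73 + 99 = 172 lb.
K₂O mass = 48%×73 + 9%×99 = 43.95 lb.
% K₂O = 43.95 / 172 = 25.5523%.

25.6% K₂O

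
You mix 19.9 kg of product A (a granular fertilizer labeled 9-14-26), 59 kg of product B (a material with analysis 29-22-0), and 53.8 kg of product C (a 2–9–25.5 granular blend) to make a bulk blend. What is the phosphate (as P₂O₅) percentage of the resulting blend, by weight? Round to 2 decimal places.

Total mass = 19.9 + 59 + 53.8 = 132.7 kg.
P₂O₅ mass = 14%×19.9 + 22%×59 + 9%×53.8 = 20.608 kg.
% P₂O₅ = 20.608 / 132.7 = 15.5298%.

15.53% P₂O₅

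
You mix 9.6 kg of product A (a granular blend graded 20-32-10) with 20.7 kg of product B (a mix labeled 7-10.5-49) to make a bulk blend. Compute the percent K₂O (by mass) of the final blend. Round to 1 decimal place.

Total mass = 9.6 + 20.7 = 30.3 kg.
K₂O mass = 10%×9.6 + 49%×20.7 = 11.103 kg.
% K₂O = 11.103 / 30.3 = 36.6436%.

36.6% K₂O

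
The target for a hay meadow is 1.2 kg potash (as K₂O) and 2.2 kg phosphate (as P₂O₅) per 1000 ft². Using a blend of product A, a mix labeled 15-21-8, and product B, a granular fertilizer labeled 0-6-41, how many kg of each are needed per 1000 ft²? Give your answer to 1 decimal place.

10.2 kg product A, 0.9 kg product B

Per-1000 ft² balance (a = product A, b = product B):
K₂O: 0.08·a + 0.41·b = 1.2
P₂O₅: 0.21·a + 0.06·b = 2.2
Solving simultaneously: a = 10.2091, b = 0.934809.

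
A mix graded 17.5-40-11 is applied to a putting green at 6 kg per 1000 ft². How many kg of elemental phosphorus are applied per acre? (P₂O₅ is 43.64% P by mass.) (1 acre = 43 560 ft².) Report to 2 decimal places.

P₂O₅ per 1000 ft² = 6 × 40% = 2.4 kg.
Elemental P = 2.4 × 0.4364 = 1.04736 kg per 1000 ft².
Convert to per acre: 1.04736 × 43.56 = 45.623 kg.

45.62 kg P per acre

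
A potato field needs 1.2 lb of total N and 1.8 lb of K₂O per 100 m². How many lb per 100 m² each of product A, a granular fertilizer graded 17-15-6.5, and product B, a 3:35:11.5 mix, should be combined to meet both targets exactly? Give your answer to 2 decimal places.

Let a = lb of product A, b = lb of product B (per 100 m²).
N: 0.17·a + 0.03·b = 1.2
K₂O: 0.065·a + 0.115·b = 1.8
From row1: a = (1.2 − 0.03·b) / 0.17.
Into row2: 0.065·(1.2 − 0.03·b)/0.17 + 0.115·b = 1.8 → b = 12.9545, a = 4.77273.

4.77 lb product A, 12.95 lb product B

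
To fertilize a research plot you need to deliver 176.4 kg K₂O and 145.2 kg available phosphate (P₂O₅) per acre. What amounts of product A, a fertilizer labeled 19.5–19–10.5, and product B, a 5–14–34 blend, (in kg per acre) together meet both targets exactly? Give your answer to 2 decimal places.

494.43 kg product A, 366.13 kg product B

Per-acre balance (a = product A, b = product B):
K₂O: 0.105·a + 0.34·b = 176.4
P₂O₅: 0.19·a + 0.14·b = 145.2
From row1: a = (176.4 − 0.34·b) / 0.105.
Into row2: 0.19·(176.4 − 0.34·b)/0.105 + 0.14·b = 145.2 → b = 366.132, a = 494.429.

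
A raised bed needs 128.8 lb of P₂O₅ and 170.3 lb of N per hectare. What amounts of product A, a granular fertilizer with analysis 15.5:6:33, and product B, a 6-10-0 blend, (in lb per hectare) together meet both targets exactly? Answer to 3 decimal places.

781.681 lb product A, 818.992 lb product B

Let a = lb of product A, b = lb of product B (per hectare).
P₂O₅: 0.06·a + 0.1·b = 128.8
N: 0.155·a + 0.06·b = 170.3
Eliminate b: (row1) − 0.1/0.06·(row2) → -0.198333·a = -155.033, so a = 781.6807.
Then b = (170.3 − 0.155·781.6807) / 0.06 = 818.9916.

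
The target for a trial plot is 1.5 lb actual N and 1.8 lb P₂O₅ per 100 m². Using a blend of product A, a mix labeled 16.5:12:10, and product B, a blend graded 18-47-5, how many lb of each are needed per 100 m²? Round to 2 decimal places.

Per-100 m² balance (a = product A, b = product B):
N: 0.165·a + 0.18·b = 1.5
P₂O₅: 0.12·a + 0.47·b = 1.8
Solving simultaneously: a = 6.80965, b = 2.09115.

6.81 lb product A, 2.09 lb product B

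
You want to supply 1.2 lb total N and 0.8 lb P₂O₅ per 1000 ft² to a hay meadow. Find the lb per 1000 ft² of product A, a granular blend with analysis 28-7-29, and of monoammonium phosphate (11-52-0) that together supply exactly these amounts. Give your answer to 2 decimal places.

Let a = lb of product A, b = lb of monoammonium phosphate (per 1000 ft²).
N: 0.28·a + 0.11·b = 1.2
P₂O₅: 0.07·a + 0.52·b = 0.8
Solving simultaneously: a = 3.88687, b = 1.01523.

3.89 lb product A, 1.02 lb monoammonium phosphate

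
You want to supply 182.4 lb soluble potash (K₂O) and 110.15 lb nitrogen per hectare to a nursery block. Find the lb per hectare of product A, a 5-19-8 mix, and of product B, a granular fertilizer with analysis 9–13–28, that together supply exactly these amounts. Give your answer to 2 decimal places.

Let a = lb of product A, b = lb of product B (per hectare).
K₂O: 0.08·a + 0.28·b = 182.4
N: 0.05·a + 0.09·b = 110.15
Eliminate a: (row1) − 0.08/0.05·(row2) → 0.136·b = 6.16, so b = 45.2941.
Back-substitute: a = (182.4 − 0.28·45.2941) / 0.08 = 2121.471.

2121.47 lb product A, 45.29 lb product B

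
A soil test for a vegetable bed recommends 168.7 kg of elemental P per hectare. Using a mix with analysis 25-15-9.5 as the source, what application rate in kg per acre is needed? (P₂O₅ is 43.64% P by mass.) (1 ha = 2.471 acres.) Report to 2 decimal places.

As P₂O₅: 168.7 / 0.4364 = 386.572 kg per hectare.
Product per hectare = 386.572 / 15% = 2577.15 kg.
Convert to per acre: 2577.15 × 0.404694 = 1042.957 kg.

1042.96 kg of product per acre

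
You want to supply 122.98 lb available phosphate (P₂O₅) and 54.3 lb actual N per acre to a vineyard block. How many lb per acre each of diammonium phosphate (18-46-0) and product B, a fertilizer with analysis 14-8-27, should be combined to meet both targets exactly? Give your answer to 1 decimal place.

257.5 lb diammonium phosphate, 56.8 lb product B

Let a = lb of diammonium phosphate, b = lb of product B (per acre).
P₂O₅: 0.46·a + 0.08·b = 122.98
N: 0.18·a + 0.14·b = 54.3
From row1: a = (122.98 − 0.08·b) / 0.46.
Into row2: 0.18·(122.98 − 0.08·b)/0.46 + 0.14·b = 54.3 → b = 56.832, a = 257.464.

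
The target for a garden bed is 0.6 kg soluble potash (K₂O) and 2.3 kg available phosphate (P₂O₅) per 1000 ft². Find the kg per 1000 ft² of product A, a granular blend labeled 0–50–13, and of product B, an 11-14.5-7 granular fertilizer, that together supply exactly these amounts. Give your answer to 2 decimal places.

4.58 kg product A, 0.06 kg product B

Let a = kg of product A, b = kg of product B (per 1000 ft²).
K₂O: 0.13·a + 0.07·b = 0.6
P₂O₅: 0.5·a + 0.145·b = 2.3
From row1: a = (0.6 − 0.07·b) / 0.13.
Into row2: 0.5·(0.6 − 0.07·b)/0.13 + 0.145·b = 2.3 → b = 0.0619195, a = 4.58204.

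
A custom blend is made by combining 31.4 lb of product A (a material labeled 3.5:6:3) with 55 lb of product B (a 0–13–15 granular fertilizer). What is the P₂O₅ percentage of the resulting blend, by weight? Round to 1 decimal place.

Total mass = 31.4 + 55 = 86.4 lb.
P₂O₅ mass = 6%×31.4 + 13%×55 = 9.034 lb.
% P₂O₅ = 9.034 / 86.4 = 10.456%.

10.5% P₂O₅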